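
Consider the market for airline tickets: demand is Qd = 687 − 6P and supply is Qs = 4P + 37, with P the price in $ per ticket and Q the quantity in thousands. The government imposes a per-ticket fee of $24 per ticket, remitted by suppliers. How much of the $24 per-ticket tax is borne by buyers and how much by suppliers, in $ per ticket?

Without the tax, 687 − 6P = 4P + 37 gives 10P = 650, so P* = $65 and Q* = 297.
With the tax collected from suppliers, supply shifts: Qs = 4(P − 24) + 37.
New equilibrium: buyers pay $74.6, suppliers receive $50.6, Q = 239.4. (Wedge: Pb − Ps = 24.)
Burden on buyers: $9.6; on suppliers: $14.4. (They sum to $24.)
The less price-elastic side of the market bears the larger share of a per-unit tax.

Buyers bear $9.6 per ticket; suppliers bear $14.4 per ticket.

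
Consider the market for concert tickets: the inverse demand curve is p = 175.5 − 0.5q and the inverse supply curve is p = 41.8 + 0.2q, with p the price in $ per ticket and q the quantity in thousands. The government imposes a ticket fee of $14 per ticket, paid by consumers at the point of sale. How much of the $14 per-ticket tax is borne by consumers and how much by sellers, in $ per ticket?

Consumers bear $10 per ticket; sellers bear $4 per ticket.

Inverting to q(p) form: qd = 351 − 2p; qs = 5p − 209.
Before the tax: set 351 − 2p = 5p − 209 → p* = $80, q* = 191.
With the tax collected from consumers, demand (in seller-price terms) shifts: qd = 351 − 2(p + 14).
New equilibrium: consumers pay $90, sellers receive $76, q = 171. (Wedge: pb − ps = 14.)
Burden on consumers: $10; on sellers: $4. (They sum to $14.)
The less price-elastic side of the market bears the larger share of a per-unit tax.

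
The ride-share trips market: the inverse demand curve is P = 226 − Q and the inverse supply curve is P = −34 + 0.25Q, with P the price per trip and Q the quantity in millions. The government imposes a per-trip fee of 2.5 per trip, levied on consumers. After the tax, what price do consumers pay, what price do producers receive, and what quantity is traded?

Consumers pay 20; producers receive 17.5; quantity = 206.

Inverting to Q(P) form: Qd = 226 − P; Qs = 4P + 136.
Without the tax, 226 − P = 4P + 136 gives 5P = 90, so P* = 18 and Q* = 208.
With the tax collected from consumers, demand (in seller-price terms) shifts: Qd = 226 − (P + 2.5).
New equilibrium: consumers pay 20, producers receive 17.5, Q = 206. (Wedge: Pb − Ps = 2.5.)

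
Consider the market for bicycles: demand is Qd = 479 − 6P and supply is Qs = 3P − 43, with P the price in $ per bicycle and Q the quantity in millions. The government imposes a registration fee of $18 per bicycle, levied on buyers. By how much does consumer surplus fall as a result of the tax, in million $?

Consumer surplus falls by $678 million.

Without the tax, 479 − 6P = 3P − 43 gives 9P = 522, so P* = $58 and Q* = 131.
With the tax collected from buyers, demand (in seller-price terms) shifts: Qd = 479 − 6(P + 18).
New equilibrium: buyers pay $64, producers receive $46, Q = 95. (Wedge: Pb − Ps = 18.)
ΔCS is the trapezoid between Q = 95 and Q = 131 of height $6: ½ · (131 + 95) · 6 = $678.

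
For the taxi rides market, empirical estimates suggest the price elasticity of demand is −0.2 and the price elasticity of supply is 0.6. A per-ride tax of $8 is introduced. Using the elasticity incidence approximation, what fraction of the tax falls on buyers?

Buyers' share ≈ 0.75.

Incidence ratio: buyers' share ≈ εs / (εs + |εd|) = 0.6 / (0.6 + 0.2) = 0.75.
Supply is the more elastic side, so buyers bear the larger share.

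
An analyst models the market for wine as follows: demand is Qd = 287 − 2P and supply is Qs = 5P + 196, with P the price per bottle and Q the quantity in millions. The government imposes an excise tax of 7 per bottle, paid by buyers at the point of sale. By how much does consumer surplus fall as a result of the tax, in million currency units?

Consumer surplus falls by 1280 million.

Without the tax, 287 − 2P = 5P + 196 gives 7P = 91, so P* = 13 and Q* = 261.
With the tax collected from buyers, demand (in seller-price terms) shifts: Qd = 287 − 2(P + 7).
New equilibrium: buyers pay 18, sellers receive 11, Q = 251. (Wedge: Pb − Ps = 7.)
ΔCS is the trapezoid between Q = 251 and Q = 261 of height 5: ½ · (261 + 251) · 5 = 1280.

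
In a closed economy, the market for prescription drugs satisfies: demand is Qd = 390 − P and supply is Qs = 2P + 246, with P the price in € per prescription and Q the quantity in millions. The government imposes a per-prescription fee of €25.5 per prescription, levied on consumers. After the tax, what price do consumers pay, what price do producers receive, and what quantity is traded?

Consumers pay €65; producers receive €39.5; quantity = 325.

Before the tax: set 390 − P = 2P + 246 → P* = €48, Q* = 342.
With the tax collected from consumers, demand (in seller-price terms) shifts: Qd = 390 − (P + 25.5).
New equilibrium: consumers pay €65, producers receive €39.5, Q = 325. (Wedge: Pb − Ps = 25.5.)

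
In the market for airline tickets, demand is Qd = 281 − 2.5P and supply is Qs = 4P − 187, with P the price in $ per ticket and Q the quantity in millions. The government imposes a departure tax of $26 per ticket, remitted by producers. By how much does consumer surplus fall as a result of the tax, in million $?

Consumer surplus falls by $1296 million.

Before the tax: set 281 − 2.5P = 4P − 187 → P* = $72, Q* = 101.
With the tax collected from producers, supply shifts: Qs = 4(P − 26) − 187.
Solving gives Q = 61 with consumers paying $88 and producers receiving $62 (the $26 wedge).
ΔCS is the trapezoid between Q = 61 and Q = 101 of height $16: ½ · (101 + 61) · 16 = $1296.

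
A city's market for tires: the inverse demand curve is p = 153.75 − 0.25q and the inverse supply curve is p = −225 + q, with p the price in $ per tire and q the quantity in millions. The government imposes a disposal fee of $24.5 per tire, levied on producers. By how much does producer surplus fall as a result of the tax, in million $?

Rewrite in direct form: qd = 615 − 4p and qs = p + 225.
Without the tax, 615 − 4p = p + 225 gives 5p = 390, so p* = $78 and q* = 303.
With the tax collected from producers, supply shifts: qs = (p − 24.5) + 225.
Solving gives q = 283.4 with buyers paying $82.9 and producers receiving $58.4 (the $24.5 wedge).
ΔPS is the trapezoid between Q = 283.4 and Q = 303 of height $19.6: ½ · (303 + 283.4) · 19.6 = $5746.72.

Producer surplus falls by $5746.72 million.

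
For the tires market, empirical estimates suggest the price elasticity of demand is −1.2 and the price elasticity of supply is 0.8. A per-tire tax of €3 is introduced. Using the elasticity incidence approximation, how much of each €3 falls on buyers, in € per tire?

Buyers bear ≈ €1.2 per tire.

Incidence ratio: buyers' share ≈ εs / (εs + |εd|) = 0.8 / (0.8 + 1.2) = 0.4.
So buyers bear ≈ 0.4 × €3 = €1.2; producers bear €1.8.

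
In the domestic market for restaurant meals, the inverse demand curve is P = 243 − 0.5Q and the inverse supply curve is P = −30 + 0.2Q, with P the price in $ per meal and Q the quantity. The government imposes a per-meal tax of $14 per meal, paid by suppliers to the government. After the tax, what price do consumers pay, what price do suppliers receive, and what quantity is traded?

Consumers pay $58; suppliers receive $44; quantity = 370.

Rewrite in direct form: Qd = 486 − 2P and Qs = 5P + 150.
Before the tax: set 486 − 2P = 5P + 150 → P* = $48, Q* = 390.
With the tax collected from suppliers, supply shifts: Qs = 5(P − 14) + 150.
Solving gives Q = 370 with consumers paying $58 and suppliers receiving $44 (the $14 wedge).
The less price-elastic side of the market bears the larger share of a per-unit tax.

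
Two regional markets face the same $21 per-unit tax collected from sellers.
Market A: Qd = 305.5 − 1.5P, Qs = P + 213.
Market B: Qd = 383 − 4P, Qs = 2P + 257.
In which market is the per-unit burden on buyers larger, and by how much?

Market A, by $1.4.

Market A: pre-tax P* = $37, Q* = 250; post-tax Q = 237.4; per-unit burden on buyers = $8.4.
Market B: pre-tax P* = $21, Q* = 299; post-tax Q = 271; per-unit burden on buyers = $7.
Difference: $8.4 vs $7 → market A is larger by $1.4.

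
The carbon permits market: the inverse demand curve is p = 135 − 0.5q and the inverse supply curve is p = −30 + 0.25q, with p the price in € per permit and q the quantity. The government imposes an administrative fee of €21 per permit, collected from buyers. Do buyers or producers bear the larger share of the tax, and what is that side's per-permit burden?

Inverting to q(p) form: qd = 270 − 2p; qs = 4p + 120.
Before the tax: set 270 − 2p = 4p + 120 → p* = €25, q* = 220.
With the tax collected from buyers, demand (in seller-price terms) shifts: qd = 270 − 2(p + 21).
New equilibrium: buyers pay €39, producers receive €18, q = 192. (Wedge: pb − ps = 21.)
Per-permit burden: buyers €14, producers €7.
Buyers take the larger share because demand is less price-elastic here (demand slope 2 vs supply slope 4).
The less price-elastic side of the market bears the larger share of a per-unit tax.

Buyers bear the larger share: €14 per permit.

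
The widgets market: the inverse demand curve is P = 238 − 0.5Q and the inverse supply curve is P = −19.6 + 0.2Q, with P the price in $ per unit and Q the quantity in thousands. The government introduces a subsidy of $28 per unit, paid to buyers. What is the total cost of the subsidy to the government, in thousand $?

Government outlay = $11424 thousand.

Rewrite in direct form: Qd = 476 − 2P and Qs = 5P + 98.
Without the subsidy, 476 − 2P = 5P + 98 gives 7P = 378, so P* = $54 and Q* = 368.
With a per-unit subsidy paid to buyers, each effectively pays P − 28, so demand becomes Qd = 476 − 2(P − 28).
Solving gives Q = 408 with buyers paying $34 and suppliers receiving $62 (the $28 wedge).
Outlay = t · Q = 28 · 408 = $11424.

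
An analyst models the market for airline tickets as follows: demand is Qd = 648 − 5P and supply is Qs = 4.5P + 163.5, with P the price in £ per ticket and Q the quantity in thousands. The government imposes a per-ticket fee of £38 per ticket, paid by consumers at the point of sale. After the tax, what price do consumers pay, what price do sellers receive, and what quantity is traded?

Without the tax, 648 − 5P = 4.5P + 163.5 gives 9.5P = 484.5, so P* = £51 and Q* = 393.
With the tax collected from consumers, demand (in seller-price terms) shifts: Qd = 648 − 5(P + 38).
Solving gives Q = 303 with consumers paying £69 and sellers receiving £31 (the £38 wedge).

Consumers pay £69; sellers receive £31; quantity = 303.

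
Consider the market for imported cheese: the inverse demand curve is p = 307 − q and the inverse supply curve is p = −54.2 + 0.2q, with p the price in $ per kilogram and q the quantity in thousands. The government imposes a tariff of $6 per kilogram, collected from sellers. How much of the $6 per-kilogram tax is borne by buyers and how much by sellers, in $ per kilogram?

Rewrite in direct form: qd = 307 − p and qs = 5p + 271.
Before the tax: set 307 − p = 5p + 271 → p* = $6, q* = 301.
With the tax collected from sellers, supply shifts: qs = 5(p − 6) + 271.
Solving gives q = 296 with buyers paying $11 and sellers receiving $5 (the $6 wedge).
Burden on buyers: $5; on sellers: $1. (They sum to $6.)
The less price-elastic side of the market bears the larger share of a per-unit tax.

Buyers bear $5 per kilogram; sellers bear $1 per kilogram.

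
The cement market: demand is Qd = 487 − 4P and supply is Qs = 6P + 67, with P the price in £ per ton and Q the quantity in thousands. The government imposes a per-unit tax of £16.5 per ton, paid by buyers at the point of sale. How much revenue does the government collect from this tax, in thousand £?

Tax revenue = £4610.1 thousand.

Before the tax: set 487 − 4P = 6P + 67 → P* = £42, Q* = 319.
With the tax collected from buyers, demand (in seller-price terms) shifts: Qd = 487 − 4(P + 16.5).
Solving gives Q = 279.4 with buyers paying £51.9 and suppliers receiving £35.4 (the £16.5 wedge).
Revenue = t · Q = 16.5 · 279.4 = £4610.1.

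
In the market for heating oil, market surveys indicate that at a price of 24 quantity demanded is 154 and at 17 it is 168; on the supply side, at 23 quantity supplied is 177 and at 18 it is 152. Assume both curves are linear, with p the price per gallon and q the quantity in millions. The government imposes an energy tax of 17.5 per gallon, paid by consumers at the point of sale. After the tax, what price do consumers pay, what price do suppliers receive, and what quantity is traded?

Consumers pay 32.5; suppliers receive 15; quantity = 137.

Demand slope: (168 − 154)/(17 − 24) = -2, so qd = 202 − 2p.
Supply slope: (152 − 177)/(18 − 23) = 5, so qs = 5p + 62.
Before the tax: set 202 − 2p = 5p + 62 → p* = 20, q* = 162.
With the tax collected from consumers, demand (in seller-price terms) shifts: qd = 202 − 2(p + 17.5).
Solving gives q = 137 with consumers paying 32.5 and suppliers receiving 15 (the 17.5 wedge).
The less price-elastic side of the market bears the larger share of a per-unit tax.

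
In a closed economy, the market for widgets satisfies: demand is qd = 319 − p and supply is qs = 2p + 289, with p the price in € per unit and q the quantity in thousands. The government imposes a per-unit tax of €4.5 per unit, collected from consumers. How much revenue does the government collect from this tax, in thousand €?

Without the tax, 319 − p = 2p + 289 gives 3p = 30, so p* = €10 and q* = 309.
With the tax collected from consumers, demand (in seller-price terms) shifts: qd = 319 − (p + 4.5).
New equilibrium: consumers pay €13, producers receive €8.5, q = 306. (Wedge: pb − ps = 4.5.)
Revenue = t · Q = 4.5 · 306 = €1377.

Tax revenue = €1377 thousand.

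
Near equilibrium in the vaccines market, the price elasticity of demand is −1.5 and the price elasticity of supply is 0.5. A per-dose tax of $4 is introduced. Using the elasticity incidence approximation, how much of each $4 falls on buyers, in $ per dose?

Incidence ratio: buyers' share ≈ εs / (εs + |εd|) = 0.5 / (0.5 + 1.5) = 0.25.
So buyers bear ≈ 0.25 × $4 = $1; suppliers bear $3.

Buyers bear ≈ $1 per dose.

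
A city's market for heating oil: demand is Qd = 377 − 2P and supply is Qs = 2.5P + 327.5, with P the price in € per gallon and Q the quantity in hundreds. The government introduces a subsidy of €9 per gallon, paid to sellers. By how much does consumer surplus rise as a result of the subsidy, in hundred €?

Before the subsidy: set 377 − 2P = 2.5P + 327.5 → P* = €11, Q* = 355.
With a per-unit subsidy paid to sellers, each receives P + 9 per unit sold, so supply becomes Qs = 2.5(P + 9) + 327.5.
New equilibrium: consumers pay €6, sellers receive €15, Q = 365. (Wedge: Pb − Ps = −9.)
ΔCS is the trapezoid between Q = 365 and Q = 355 of height €5: ½ · (355 + 365) · 5 = €1800.

Consumer surplus rises by €1800 hundred.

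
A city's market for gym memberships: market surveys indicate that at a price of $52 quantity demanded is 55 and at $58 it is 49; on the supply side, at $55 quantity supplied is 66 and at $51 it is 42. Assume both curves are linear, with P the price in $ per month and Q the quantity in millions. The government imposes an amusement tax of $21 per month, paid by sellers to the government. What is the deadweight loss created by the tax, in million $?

Demand slope: (49 − 55)/(58 − 52) = -1, so Qd = 107 − P.
Supply slope: (42 − 66)/(51 − 55) = 6, so Qs = 6P − 264.
Before the tax: set 107 − P = 6P − 264 → P* = $53, Q* = 54.
With the tax collected from sellers, supply shifts: Qs = 6(P − 21) − 264.
New equilibrium: buyers pay $71, sellers receive $50, Q = 36. (Wedge: Pb − Ps = 21.)
Quantity falls by |ΔQ| = |54 − 36| = 18.
DWL = ½ · t · |ΔQ| = ½ · 21 · 18 = $189.

Deadweight loss = $189 million.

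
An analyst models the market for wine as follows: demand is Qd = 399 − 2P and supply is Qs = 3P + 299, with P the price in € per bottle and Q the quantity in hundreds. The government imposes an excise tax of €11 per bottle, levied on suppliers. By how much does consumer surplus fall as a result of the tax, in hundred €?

Before the tax: set 399 − 2P = 3P + 299 → P* = €20, Q* = 359.
With the tax collected from suppliers, supply shifts: Qs = 3(P − 11) + 299.
Solving gives Q = 345.8 with consumers paying €26.6 and suppliers receiving €15.6 (the €11 wedge).
ΔCS is the trapezoid between Q = 345.8 and Q = 359 of height €6.6: ½ · (359 + 345.8) · 6.6 = €2325.84.

Consumer surplus falls by €2325.84 hundred.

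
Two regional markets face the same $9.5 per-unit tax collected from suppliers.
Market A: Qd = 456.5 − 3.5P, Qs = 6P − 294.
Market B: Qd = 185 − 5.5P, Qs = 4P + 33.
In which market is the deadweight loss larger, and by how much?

Market A: pre-tax P* = $79, Q* = 180; post-tax Q = 159; deadweight loss = $99.75.
Market B: pre-tax P* = $16, Q* = 97; post-tax Q = 75; deadweight loss = $104.5.
Difference: $99.75 vs $104.5 → market B is larger by $4.75.

Market B, by $4.75.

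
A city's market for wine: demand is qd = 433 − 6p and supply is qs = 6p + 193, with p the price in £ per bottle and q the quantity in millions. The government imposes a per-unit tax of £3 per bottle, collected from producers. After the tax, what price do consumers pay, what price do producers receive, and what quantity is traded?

Consumers pay £21.5; producers receive £18.5; quantity = 304.

Without the tax, 433 − 6p = 6p + 193 gives 12p = 240, so p* = £20 and q* = 313.
With the tax collected from producers, supply shifts: qs = 6(p − 3) + 193.
New equilibrium: consumers pay £21.5, producers receive £18.5, q = 304. (Wedge: pb − ps = 3.)
The less price-elastic side of the market bears the larger share of a per-unit tax.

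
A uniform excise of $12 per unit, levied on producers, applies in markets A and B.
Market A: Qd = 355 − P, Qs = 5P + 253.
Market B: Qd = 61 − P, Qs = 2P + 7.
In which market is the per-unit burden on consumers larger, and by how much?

Market A, by $2.

Market A: pre-tax P* = $17, Q* = 338; post-tax Q = 328; per-unit burden on consumers = $10.
Market B: pre-tax P* = $18, Q* = 43; post-tax Q = 35; per-unit burden on consumers = $8.
Difference: $10 vs $8 → market A is larger by $2.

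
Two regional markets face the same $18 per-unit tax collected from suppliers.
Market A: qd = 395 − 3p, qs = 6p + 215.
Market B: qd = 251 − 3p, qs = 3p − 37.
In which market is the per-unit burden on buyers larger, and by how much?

Market A, by $3.

Market A: pre-tax p* = $20, q* = 335; post-tax q = 299; per-unit burden on buyers = $12.
Market B: pre-tax p* = $48, q* = 107; post-tax q = 80; per-unit burden on buyers = $9.
Difference: $12 vs $9 → market A is larger by $3.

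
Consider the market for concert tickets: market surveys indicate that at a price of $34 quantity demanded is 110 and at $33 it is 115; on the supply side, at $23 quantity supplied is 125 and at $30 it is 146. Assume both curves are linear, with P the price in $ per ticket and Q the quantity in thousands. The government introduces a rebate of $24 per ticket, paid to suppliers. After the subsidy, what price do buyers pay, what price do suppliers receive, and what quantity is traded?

Buyers pay $19; suppliers receive $43; quantity = 185.

Demand slope: (115 − 110)/(33 − 34) = -5, so Qd = 280 − 5P.
Supply slope: (146 − 125)/(30 − 23) = 3, so Qs = 3P + 56.
Without the subsidy, 280 − 5P = 3P + 56 gives 8P = 224, so P* = $28 and Q* = 140.
With a per-unit subsidy paid to suppliers, each receives P + 24 per unit sold, so supply becomes Qs = 3(P + 24) + 56.
Solving gives Q = 185 with buyers paying $19 and suppliers receiving $43 (the $24 wedge).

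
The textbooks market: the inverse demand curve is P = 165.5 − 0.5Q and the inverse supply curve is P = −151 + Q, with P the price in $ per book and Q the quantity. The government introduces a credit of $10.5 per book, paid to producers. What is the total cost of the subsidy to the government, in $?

Rewrite in direct form: Qd = 331 − 2P and Qs = P + 151.
Without the subsidy, 331 − 2P = P + 151 gives 3P = 180, so P* = $60 and Q* = 211.
With a per-unit subsidy paid to producers, each receives P + 10.5 per unit sold, so supply becomes Qs = (P + 10.5) + 151.
Solving gives Q = 218 with consumers paying $56.5 and producers receiving $67 (the $10.5 wedge).
Outlay = t · Q = 10.5 · 218 = $2289.

Government outlay = $2289.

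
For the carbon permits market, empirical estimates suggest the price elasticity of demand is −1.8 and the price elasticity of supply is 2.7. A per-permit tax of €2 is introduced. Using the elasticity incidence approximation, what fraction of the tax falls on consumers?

Incidence ratio: consumers' share ≈ εs / (εs + |εd|) = 2.7 / (2.7 + 1.8) = 0.6.
Supply is the more elastic side, so consumers bear the larger share.

Consumers' share ≈ 0.6.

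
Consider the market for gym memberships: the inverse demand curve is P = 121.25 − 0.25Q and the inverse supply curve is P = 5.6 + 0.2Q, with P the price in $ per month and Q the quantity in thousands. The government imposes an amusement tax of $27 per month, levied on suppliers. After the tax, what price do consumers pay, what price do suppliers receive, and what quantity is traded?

Consumers pay $72; suppliers receive $45; quantity = 197.

Inverting to Q(P) form: Qd = 485 − 4P; Qs = 5P − 28.
Without the tax, 485 − 4P = 5P − 28 gives 9P = 513, so P* = $57 and Q* = 257.
With the tax collected from suppliers, supply shifts: Qs = 5(P − 27) − 28.
New equilibrium: consumers pay $72, suppliers receive $45, Q = 197. (Wedge: Pb − Ps = 27.)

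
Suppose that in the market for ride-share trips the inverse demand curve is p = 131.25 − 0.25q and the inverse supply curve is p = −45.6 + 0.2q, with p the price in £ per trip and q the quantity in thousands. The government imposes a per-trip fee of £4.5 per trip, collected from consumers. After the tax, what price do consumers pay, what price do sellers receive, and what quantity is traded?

Consumers pay £35.5; sellers receive £31; quantity = 383.

Inverting to q(p) form: qd = 525 − 4p; qs = 5p + 228.
Without the tax, 525 − 4p = 5p + 228 gives 9p = 297, so p* = £33 and q* = 393.
With the tax collected from consumers, demand (in seller-price terms) shifts: qd = 525 − 4(p + 4.5).
New equilibrium: consumers pay £35.5, sellers receive £31, q = 383. (Wedge: pb − ps = 4.5.)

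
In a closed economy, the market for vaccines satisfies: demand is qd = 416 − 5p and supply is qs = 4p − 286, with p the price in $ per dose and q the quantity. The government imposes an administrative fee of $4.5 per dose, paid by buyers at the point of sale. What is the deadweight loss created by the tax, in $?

Before the tax: set 416 − 5p = 4p − 286 → p* = $78, q* = 26.
With the tax collected from buyers, demand (in seller-price terms) shifts: qd = 416 − 5(p + 4.5).
New equilibrium: buyers pay $80, producers receive $75.5, q = 16. (Wedge: pb − ps = 4.5.)
Quantity falls by |ΔQ| = |26 − 16| = 10.
DWL = ½ · t · |ΔQ| = ½ · 4.5 · 10 = $22.5.

Deadweight loss = $22.5.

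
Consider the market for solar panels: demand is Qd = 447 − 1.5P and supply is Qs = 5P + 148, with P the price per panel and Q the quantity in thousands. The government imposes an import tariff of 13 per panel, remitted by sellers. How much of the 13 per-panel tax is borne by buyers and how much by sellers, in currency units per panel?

Buyers bear 10 per panel; sellers bear 3 per panel.

Without the tax, 447 − 1.5P = 5P + 148 gives 6.5P = 299, so P* = 46 and Q* = 378.
With the tax collected from sellers, supply shifts: Qs = 5(P − 13) + 148.
Solving gives Q = 363 with buyers paying 56 and sellers receiving 43 (the 13 wedge).
Burden on buyers: 10; on sellers: 3. (They sum to 13.)
The less price-elastic side of the market bears the larger share of a per-unit tax.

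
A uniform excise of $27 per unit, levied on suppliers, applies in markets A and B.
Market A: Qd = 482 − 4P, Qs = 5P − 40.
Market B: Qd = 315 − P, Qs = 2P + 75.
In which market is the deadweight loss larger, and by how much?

Market A: pre-tax P* = $58, Q* = 250; post-tax Q = 190; deadweight loss = $810.
Market B: pre-tax P* = $80, Q* = 235; post-tax Q = 217; deadweight loss = $243.
Difference: $810 vs $243 → market A is larger by $567.

Market A, by $567.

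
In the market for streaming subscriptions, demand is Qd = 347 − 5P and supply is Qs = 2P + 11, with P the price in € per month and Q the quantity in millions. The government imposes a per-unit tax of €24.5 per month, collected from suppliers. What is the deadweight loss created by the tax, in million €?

Before the tax: set 347 − 5P = 2P + 11 → P* = €48, Q* = 107.
With the tax collected from suppliers, supply shifts: Qs = 2(P − 24.5) + 11.
Solving gives Q = 72 with buyers paying €55 and suppliers receiving €30.5 (the €24.5 wedge).
Quantity falls by |ΔQ| = |107 − 72| = 35.
DWL = ½ · t · |ΔQ| = ½ · 24.5 · 35 = €428.75.

Deadweight loss = €428.75 million.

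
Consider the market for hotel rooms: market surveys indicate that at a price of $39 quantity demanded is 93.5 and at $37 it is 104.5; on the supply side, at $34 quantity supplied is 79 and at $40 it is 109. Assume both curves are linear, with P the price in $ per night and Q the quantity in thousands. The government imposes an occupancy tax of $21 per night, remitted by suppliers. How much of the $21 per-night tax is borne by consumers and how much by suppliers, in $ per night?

Demand slope: (104.5 − 93.5)/(37 − 39) = -5.5, so Qd = 308 − 5.5P.
Supply slope: (109 − 79)/(40 − 34) = 5, so Qs = 5P − 91.
Before the tax: set 308 − 5.5P = 5P − 91 → P* = $38, Q* = 99.
With the tax collected from suppliers, supply shifts: Qs = 5(P − 21) − 91.
Solving gives Q = 44 with consumers paying $48 and suppliers receiving $27 (the $21 wedge).
Burden on consumers: $10; on suppliers: $11. (They sum to $21.)
The less price-elastic side of the market bears the larger share of a per-unit tax.

Consumers bear $10 per night; suppliers bear $11 per night.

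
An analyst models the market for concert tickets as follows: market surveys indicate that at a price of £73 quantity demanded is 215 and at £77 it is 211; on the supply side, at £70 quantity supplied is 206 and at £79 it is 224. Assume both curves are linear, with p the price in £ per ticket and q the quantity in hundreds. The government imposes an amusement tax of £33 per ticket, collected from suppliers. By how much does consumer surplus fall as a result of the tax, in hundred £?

Demand slope: (211 − 215)/(77 − 73) = -1, so qd = 288 − p.
Supply slope: (224 − 206)/(79 − 70) = 2, so qs = 2p + 66.
Before the tax: set 288 − p = 2p + 66 → p* = £74, q* = 214.
With the tax collected from suppliers, supply shifts: qs = 2(p − 33) + 66.
Solving gives q = 192 with consumers paying £96 and suppliers receiving £63 (the £33 wedge).
ΔCS is the trapezoid between Q = 192 and Q = 214 of height £22: ½ · (214 + 192) · 22 = £4466.

Consumer surplus falls by £4466 hundred.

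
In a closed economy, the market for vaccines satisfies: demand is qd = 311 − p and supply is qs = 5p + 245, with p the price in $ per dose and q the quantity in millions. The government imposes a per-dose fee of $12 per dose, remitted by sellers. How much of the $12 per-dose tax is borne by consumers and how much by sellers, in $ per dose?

Before the tax: set 311 − p = 5p + 245 → p* = $11, q* = 300.
With the tax collected from sellers, supply shifts: qs = 5(p − 12) + 245.
Solving gives q = 290 with consumers paying $21 and sellers receiving $9 (the $12 wedge).
Burden on consumers: $10; on sellers: $2. (They sum to $12.)

Consumers bear $10 per dose; sellers bear $2 per dose.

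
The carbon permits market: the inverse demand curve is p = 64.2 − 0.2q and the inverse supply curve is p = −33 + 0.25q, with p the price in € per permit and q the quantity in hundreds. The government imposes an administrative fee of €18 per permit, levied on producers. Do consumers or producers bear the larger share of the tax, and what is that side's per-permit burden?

Producers bear the larger share: €10 per permit.

Rewrite in direct form: qd = 321 − 5p and qs = 4p + 132.
Without the tax, 321 − 5p = 4p + 132 gives 9p = 189, so p* = €21 and q* = 216.
With the tax collected from producers, supply shifts: qs = 4(p − 18) + 132.
New equilibrium: consumers pay €29, producers receive €11, q = 176. (Wedge: pb − ps = 18.)
Per-permit burden: consumers €8, producers €10.
Producers take the larger share because supply is less price-elastic here (demand slope 5 vs supply slope 4).
The less price-elastic side of the market bears the larger share of a per-unit tax.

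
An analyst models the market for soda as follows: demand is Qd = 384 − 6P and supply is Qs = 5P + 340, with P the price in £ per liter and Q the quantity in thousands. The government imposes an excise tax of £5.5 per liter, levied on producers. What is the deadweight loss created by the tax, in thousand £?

Before the tax: set 384 − 6P = 5P + 340 → P* = £4, Q* = 360.
With the tax collected from producers, supply shifts: Qs = 5(P − 5.5) + 340.
New equilibrium: buyers pay £6.5, producers receive £1, Q = 345. (Wedge: Pb − Ps = 5.5.)
Quantity falls by |ΔQ| = |360 − 345| = 15.
DWL = ½ · t · |ΔQ| = ½ · 5.5 · 15 = £41.25.

Deadweight loss = £41.25 thousand.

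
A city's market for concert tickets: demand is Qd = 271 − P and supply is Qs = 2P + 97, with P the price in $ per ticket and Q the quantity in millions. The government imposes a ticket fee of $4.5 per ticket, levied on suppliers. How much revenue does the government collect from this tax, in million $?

Without the tax, 271 − P = 2P + 97 gives 3P = 174, so P* = $58 and Q* = 213.
With the tax collected from suppliers, supply shifts: Qs = 2(P − 4.5) + 97.
New equilibrium: consumers pay $61, suppliers receive $56.5, Q = 210. (Wedge: Pb − Ps = 4.5.)
Revenue = t · Q = 4.5 · 210 = $945.

Tax revenue = $945 million.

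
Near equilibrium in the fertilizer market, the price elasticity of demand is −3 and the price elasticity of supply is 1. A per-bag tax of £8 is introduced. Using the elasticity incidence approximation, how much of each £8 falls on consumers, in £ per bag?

Consumers bear ≈ £2 per bag.

Incidence ratio: consumers' share ≈ εs / (εs + |εd|) = 1 / (1 + 3) = 0.25.
So consumers bear ≈ 0.25 × £8 = £2; sellers bear £6.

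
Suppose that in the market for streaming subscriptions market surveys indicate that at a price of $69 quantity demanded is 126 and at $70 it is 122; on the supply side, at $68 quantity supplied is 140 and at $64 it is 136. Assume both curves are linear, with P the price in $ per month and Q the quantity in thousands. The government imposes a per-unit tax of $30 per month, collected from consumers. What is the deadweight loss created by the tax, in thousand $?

Demand slope: (122 − 126)/(70 − 69) = -4, so Qd = 402 − 4P.
Supply slope: (136 − 140)/(64 − 68) = 1, so Qs = P + 72.
Without the tax, 402 − 4P = P + 72 gives 5P = 330, so P* = $66 and Q* = 138.
With the tax collected from consumers, demand (in seller-price terms) shifts: Qd = 402 − 4(P + 30).
New equilibrium: consumers pay $72, sellers receive $42, Q = 114. (Wedge: Pb − Ps = 30.)
Quantity falls by |ΔQ| = |138 − 114| = 24.
DWL = ½ · t · |ΔQ| = ½ · 30 · 24 = $360.

Deadweight loss = $360 thousand.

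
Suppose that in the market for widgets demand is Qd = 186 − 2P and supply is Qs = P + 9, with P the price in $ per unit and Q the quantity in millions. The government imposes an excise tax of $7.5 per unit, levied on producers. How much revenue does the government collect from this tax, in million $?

Before the tax: set 186 − 2P = P + 9 → P* = $59, Q* = 68.
With the tax collected from producers, supply shifts: Qs = (P − 7.5) + 9.
Solving gives Q = 63 with consumers paying $61.5 and producers receiving $54 (the $7.5 wedge).
Revenue = t · Q = 7.5 · 63 = $472.5.

Tax revenue = $472.5 million.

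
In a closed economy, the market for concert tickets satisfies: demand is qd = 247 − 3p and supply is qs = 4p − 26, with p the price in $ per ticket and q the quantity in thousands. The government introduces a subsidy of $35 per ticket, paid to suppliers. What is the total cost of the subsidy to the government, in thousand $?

Government outlay = $6650 thousand.

Before the subsidy: set 247 − 3p = 4p − 26 → p* = $39, q* = 130.
With a per-unit subsidy paid to suppliers, each receives p + 35 per unit sold, so supply becomes qs = 4(p + 35) − 26.
Solving gives q = 190 with buyers paying $19 and suppliers receiving $54 (the $35 wedge).
Outlay = t · Q = 35 · 190 = $6650.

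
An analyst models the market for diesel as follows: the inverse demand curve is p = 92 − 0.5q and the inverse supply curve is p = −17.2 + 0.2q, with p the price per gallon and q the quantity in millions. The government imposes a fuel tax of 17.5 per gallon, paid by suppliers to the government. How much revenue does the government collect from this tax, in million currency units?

Tax revenue = 2292.5 million.

Rewrite in direct form: qd = 184 − 2p and qs = 5p + 86.
Without the tax, 184 − 2p = 5p + 86 gives 7p = 98, so p* = 14 and q* = 156.
With the tax collected from suppliers, supply shifts: qs = 5(p − 17.5) + 86.
New equilibrium: buyers pay 26.5, suppliers receive 9, q = 131. (Wedge: pb − ps = 17.5.)
Revenue = t · Q = 17.5 · 131 = 2292.5.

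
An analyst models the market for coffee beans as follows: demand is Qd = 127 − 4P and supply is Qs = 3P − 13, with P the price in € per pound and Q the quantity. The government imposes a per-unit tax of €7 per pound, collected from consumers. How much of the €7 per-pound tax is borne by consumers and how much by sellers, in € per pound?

Consumers bear €3 per pound; sellers bear €4 per pound.

Before the tax: set 127 − 4P = 3P − 13 → P* = €20, Q* = 47.
With the tax collected from consumers, demand (in seller-price terms) shifts: Qd = 127 − 4(P + 7).
Solving gives Q = 35 with consumers paying €23 and sellers receiving €16 (the €7 wedge).
Burden on consumers: €3; on sellers: €4. (They sum to €7.)
The less price-elastic side of the market bears the larger share of a per-unit tax.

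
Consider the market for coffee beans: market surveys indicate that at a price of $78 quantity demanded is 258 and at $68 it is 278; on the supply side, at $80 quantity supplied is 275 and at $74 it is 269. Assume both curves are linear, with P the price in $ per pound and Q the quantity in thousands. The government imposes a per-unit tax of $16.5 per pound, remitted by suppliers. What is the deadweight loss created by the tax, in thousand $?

Deadweight loss = $90.75 thousand.

Demand slope: (278 − 258)/(68 − 78) = -2, so Qd = 414 − 2P.
Supply slope: (269 − 275)/(74 − 80) = 1, so Qs = P + 195.
Without the tax, 414 − 2P = P + 195 gives 3P = 219, so P* = $73 and Q* = 268.
With the tax collected from suppliers, supply shifts: Qs = (P − 16.5) + 195.
New equilibrium: buyers pay $78.5, suppliers receive $62, Q = 257. (Wedge: Pb − Ps = 16.5.)
Quantity falls by |ΔQ| = |268 − 257| = 11.
DWL = ½ · t · |ΔQ| = ½ · 16.5 · 11 = $90.75.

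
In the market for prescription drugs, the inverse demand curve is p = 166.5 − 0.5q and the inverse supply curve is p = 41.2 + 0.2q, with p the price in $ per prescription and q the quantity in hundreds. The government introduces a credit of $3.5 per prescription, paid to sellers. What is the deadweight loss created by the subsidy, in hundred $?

Inverting to q(p) form: qd = 333 − 2p; qs = 5p − 206.
Before the subsidy: set 333 − 2p = 5p − 206 → p* = $77, q* = 179.
With a per-unit subsidy paid to sellers, each receives p + 3.5 per unit sold, so supply becomes qs = 5(p + 3.5) − 206.
New equilibrium: buyers pay $74.5, sellers receive $78, q = 184. (Wedge: pb − ps = −3.5.)
Quantity rises by |ΔQ| = |179 − 184| = 5.
DWL = ½ · t · |ΔQ| = ½ · 3.5 · 5 = $8.75.

Deadweight loss = $8.75 hundred.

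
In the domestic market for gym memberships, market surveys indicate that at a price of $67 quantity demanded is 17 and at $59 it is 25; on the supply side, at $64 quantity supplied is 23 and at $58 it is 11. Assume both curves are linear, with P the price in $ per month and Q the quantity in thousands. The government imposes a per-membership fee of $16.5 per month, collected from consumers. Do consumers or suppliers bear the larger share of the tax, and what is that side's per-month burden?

Consumers bear the larger share: $11 per month.

Demand slope: (25 − 17)/(59 − 67) = -1, so Qd = 84 − P.
Supply slope: (11 − 23)/(58 − 64) = 2, so Qs = 2P − 105.
Without the tax, 84 − P = 2P − 105 gives 3P = 189, so P* = $63 and Q* = 21.
With the tax collected from consumers, demand (in seller-price terms) shifts: Qd = 84 − (P + 16.5).
Solving gives Q = 10 with consumers paying $74 and suppliers receiving $57.5 (the $16.5 wedge).
Per-month burden: consumers $11, suppliers $5.5.
Consumers take the larger share because demand is less price-elastic here (demand slope 1 vs supply slope 2).
The less price-elastic side of the market bears the larger share of a per-unit tax.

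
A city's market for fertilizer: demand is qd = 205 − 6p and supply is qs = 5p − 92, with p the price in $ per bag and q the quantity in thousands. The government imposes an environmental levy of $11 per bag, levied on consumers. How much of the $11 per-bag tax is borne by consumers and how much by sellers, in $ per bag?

Before the tax: set 205 − 6p = 5p − 92 → p* = $27, q* = 43.
With the tax collected from consumers, demand (in seller-price terms) shifts: qd = 205 − 6(p + 11).
Solving gives q = 13 with consumers paying $32 and sellers receiving $21 (the $11 wedge).
Burden on consumers: $5; on sellers: $6. (They sum to $11.)
The less price-elastic side of the market bears the larger share of a per-unit tax.

Consumers bear $5 per bag; sellers bear $6 per bag.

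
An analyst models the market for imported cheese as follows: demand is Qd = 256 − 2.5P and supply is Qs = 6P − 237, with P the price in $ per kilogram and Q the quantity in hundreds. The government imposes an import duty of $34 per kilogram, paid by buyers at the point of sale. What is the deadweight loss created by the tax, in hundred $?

Without the tax, 256 − 2.5P = 6P − 237 gives 8.5P = 493, so P* = $58 and Q* = 111.
With the tax collected from buyers, demand (in seller-price terms) shifts: Qd = 256 − 2.5(P + 34).
Solving gives Q = 51 with buyers paying $82 and sellers receiving $48 (the $34 wedge).
Quantity falls by |ΔQ| = |111 − 51| = 60.
DWL = ½ · t · |ΔQ| = ½ · 34 · 60 = $1020.

Deadweight loss = $1020 hundred.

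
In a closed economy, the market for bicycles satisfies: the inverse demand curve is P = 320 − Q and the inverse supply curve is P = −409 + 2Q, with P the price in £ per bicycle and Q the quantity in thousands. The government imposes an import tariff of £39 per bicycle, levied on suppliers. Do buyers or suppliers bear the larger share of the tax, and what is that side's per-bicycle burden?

Suppliers bear the larger share: £26 per bicycle.

Inverting to Q(P) form: Qd = 320 − P; Qs = 0.5P + 204.5.
Before the tax: set 320 − P = 0.5P + 204.5 → P* = £77, Q* = 243.
With the tax collected from suppliers, supply shifts: Qs = 0.5(P − 39) + 204.5.
New equilibrium: buyers pay £90, suppliers receive £51, Q = 230. (Wedge: Pb − Ps = 39.)
Per-bicycle burden: buyers £13, suppliers £26.
Suppliers take the larger share because supply is less price-elastic here (demand slope 1 vs supply slope 0.5).
The less price-elastic side of the market bears the larger share of a per-unit tax.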